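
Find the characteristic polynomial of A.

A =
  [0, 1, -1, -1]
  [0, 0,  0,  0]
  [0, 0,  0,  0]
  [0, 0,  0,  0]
x^4

Expanding det(x·I − A) (e.g. by cofactor expansion or by noting that A is similar to its Jordan form J, which has the same characteristic polynomial as A) gives
  χ_A(x) = x^4
which factors as x^4. The eigenvalues (with algebraic multiplicities) are λ = 0 with multiplicity 4.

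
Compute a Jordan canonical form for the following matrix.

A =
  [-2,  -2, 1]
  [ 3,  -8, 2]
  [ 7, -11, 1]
J_3(-3)

The characteristic polynomial is
  det(x·I − A) = x^3 + 9*x^2 + 27*x + 27 = (x + 3)^3

Eigenvalues and multiplicities (the geometric multiplicity of λ is n − rank(A − λI), which equals the number of Jordan blocks for λ):
  λ = -3: algebraic multiplicity = 3, geometric multiplicity = 1

Determining the block sizes for each eigenvalue:
  λ = -3: one block (gm = 1), so the single block has size am = 3 → block sizes [3]

Assembling the blocks gives a Jordan form
J =
  [-3,  1,  0]
  [ 0, -3,  1]
  [ 0,  0, -3]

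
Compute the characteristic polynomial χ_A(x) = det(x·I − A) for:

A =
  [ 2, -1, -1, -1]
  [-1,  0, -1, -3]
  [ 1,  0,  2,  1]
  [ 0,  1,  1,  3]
x^4 - 7*x^3 + 18*x^2 - 20*x + 8

Expanding det(x·I − A) (e.g. by cofactor expansion or by noting that A is similar to its Jordan form J, which has the same characteristic polynomial as A) gives
  χ_A(x) = x^4 - 7*x^3 + 18*x^2 - 20*x + 8
which factors as (x - 2)^3*(x - 1). The eigenvalues (with algebraic multiplicities) are λ = 1 with multiplicity 1, λ = 2 with multiplicity 3.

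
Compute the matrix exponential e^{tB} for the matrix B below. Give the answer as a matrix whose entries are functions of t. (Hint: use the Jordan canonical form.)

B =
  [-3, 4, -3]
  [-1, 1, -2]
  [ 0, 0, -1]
e^{tB} =
  [-2*t*exp(-t) + exp(-t), 4*t*exp(-t), -t^2*exp(-t) - 3*t*exp(-t)]
  [-t*exp(-t), 2*t*exp(-t) + exp(-t), -t^2*exp(-t)/2 - 2*t*exp(-t)]
  [0, 0, exp(-t)]

Strategy: write B = P · J · P⁻¹ where J is a Jordan canonical form, so e^{tB} = P · e^{tJ} · P⁻¹, and e^{tJ} can be computed block-by-block.

B has Jordan form
J =
  [-1,  1,  0]
  [ 0, -1,  1]
  [ 0,  0, -1]
(up to reordering of blocks).

Per-block formulas:
  For a 3×3 Jordan block J_3(-1): exp(t · J_3(-1)) = e^(-1t)·(I + t·N + (t^2/2)·N^2), where N is the 3×3 nilpotent shift.

After assembling e^{tJ} and conjugating by P, we get:

e^{tB} =
  [-2*t*exp(-t) + exp(-t), 4*t*exp(-t), -t^2*exp(-t) - 3*t*exp(-t)]
  [-t*exp(-t), 2*t*exp(-t) + exp(-t), -t^2*exp(-t)/2 - 2*t*exp(-t)]
  [0, 0, exp(-t)]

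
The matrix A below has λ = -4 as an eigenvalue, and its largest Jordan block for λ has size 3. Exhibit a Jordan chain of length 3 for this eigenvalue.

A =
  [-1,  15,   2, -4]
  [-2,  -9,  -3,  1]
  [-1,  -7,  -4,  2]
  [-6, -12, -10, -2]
A Jordan chain for λ = -4 of length 3:
v_1 = (1, 1, -1, 4)ᵀ
v_2 = (3, -2, -1, -6)ᵀ
v_3 = (1, 0, 0, 0)ᵀ

Let N = A − (-4)·I. We want v_3 with N^3 v_3 = 0 but N^2 v_3 ≠ 0; then v_{j-1} := N · v_j for j = 3, …, 2.

Pick v_3 = (1, 0, 0, 0)ᵀ.
Then v_2 = N · v_3 = (3, -2, -1, -6)ᵀ.
Then v_1 = N · v_2 = (1, 1, -1, 4)ᵀ.

Sanity check: (A − (-4)·I) v_1 = (0, 0, 0, 0)ᵀ = 0. ✓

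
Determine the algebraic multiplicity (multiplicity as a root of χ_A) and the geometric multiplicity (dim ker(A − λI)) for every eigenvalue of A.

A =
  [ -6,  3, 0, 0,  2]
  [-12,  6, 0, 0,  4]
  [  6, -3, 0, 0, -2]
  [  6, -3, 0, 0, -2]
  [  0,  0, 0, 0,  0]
λ = 0: alg = 5, geom = 4

Step 1 — factor the characteristic polynomial to read off the algebraic multiplicities:
  χ_A(x) = x^5

Step 2 — compute geometric multiplicities via the rank-nullity identity g(λ) = n − rank(A − λI):
  rank(A − (0)·I) = 1, so dim ker(A − (0)·I) = n − 1 = 4

Summary:
  λ = 0: algebraic multiplicity = 5, geometric multiplicity = 4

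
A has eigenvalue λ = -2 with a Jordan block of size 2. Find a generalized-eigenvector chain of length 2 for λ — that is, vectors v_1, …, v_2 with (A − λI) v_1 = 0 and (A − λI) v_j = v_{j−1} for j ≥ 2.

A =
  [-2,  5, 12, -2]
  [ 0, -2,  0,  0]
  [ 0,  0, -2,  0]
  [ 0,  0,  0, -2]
A Jordan chain for λ = -2 of length 2:
v_1 = (5, 0, 0, 0)ᵀ
v_2 = (0, 1, 0, 0)ᵀ

Let N = A − (-2)·I. We want v_2 with N^2 v_2 = 0 but N^1 v_2 ≠ 0; then v_{j-1} := N · v_j for j = 2, …, 2.

Pick v_2 = (0, 1, 0, 0)ᵀ.
Then v_1 = N · v_2 = (5, 0, 0, 0)ᵀ.

Sanity check: (A − (-2)·I) v_1 = (0, 0, 0, 0)ᵀ = 0. ✓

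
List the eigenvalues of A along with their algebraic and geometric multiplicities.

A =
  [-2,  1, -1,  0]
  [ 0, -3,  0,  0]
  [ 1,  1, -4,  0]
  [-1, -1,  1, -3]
λ = -3: alg = 4, geom = 3

Step 1 — factor the characteristic polynomial to read off the algebraic multiplicities:
  χ_A(x) = (x + 3)^4

Step 2 — compute geometric multiplicities via the rank-nullity identity g(λ) = n − rank(A − λI):
  rank(A − (-3)·I) = 1, so dim ker(A − (-3)·I) = n − 1 = 3

Summary:
  λ = -3: algebraic multiplicity = 4, geometric multiplicity = 3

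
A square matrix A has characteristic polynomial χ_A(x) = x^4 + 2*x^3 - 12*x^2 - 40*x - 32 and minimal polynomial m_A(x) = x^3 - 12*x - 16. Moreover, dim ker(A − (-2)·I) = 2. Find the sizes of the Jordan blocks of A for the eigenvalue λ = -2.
Block sizes for λ = -2: [2, 1]

Step 1 — from the characteristic polynomial, algebraic multiplicity of λ = -2 is 3. From dim ker(A − (-2)·I) = 2, there are exactly 2 Jordan blocks for λ = -2.
Step 2 — from the minimal polynomial, the factor (x + 2)^2 tells us the largest block for λ = -2 has size 2.
Step 3 — with total size 3, 2 blocks, and largest block 2, the block sizes (in nonincreasing order) are [2, 1].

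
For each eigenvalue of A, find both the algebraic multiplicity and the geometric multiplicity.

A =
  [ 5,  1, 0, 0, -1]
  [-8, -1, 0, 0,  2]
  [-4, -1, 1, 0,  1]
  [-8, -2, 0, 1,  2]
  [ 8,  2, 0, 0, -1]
λ = 1: alg = 5, geom = 4

Step 1 — factor the characteristic polynomial to read off the algebraic multiplicities:
  χ_A(x) = (x - 1)^5

Step 2 — compute geometric multiplicities via the rank-nullity identity g(λ) = n − rank(A − λI):
  rank(A − (1)·I) = 1, so dim ker(A − (1)·I) = n − 1 = 4

Summary:
  λ = 1: algebraic multiplicity = 5, geometric multiplicity = 4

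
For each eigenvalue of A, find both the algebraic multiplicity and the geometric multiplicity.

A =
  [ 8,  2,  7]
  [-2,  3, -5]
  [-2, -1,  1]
λ = 4: alg = 3, geom = 1

Step 1 — factor the characteristic polynomial to read off the algebraic multiplicities:
  χ_A(x) = (x - 4)^3

Step 2 — compute geometric multiplicities via the rank-nullity identity g(λ) = n − rank(A − λI):
  rank(A − (4)·I) = 2, so dim ker(A − (4)·I) = n − 2 = 1

Summary:
  λ = 4: algebraic multiplicity = 3, geometric multiplicity = 1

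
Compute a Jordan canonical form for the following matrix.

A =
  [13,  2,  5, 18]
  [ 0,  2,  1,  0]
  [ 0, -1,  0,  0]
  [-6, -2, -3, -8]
J_3(1) ⊕ J_1(4)

The characteristic polynomial is
  det(x·I − A) = x^4 - 7*x^3 + 15*x^2 - 13*x + 4 = (x - 4)*(x - 1)^3

Eigenvalues and multiplicities (the geometric multiplicity of λ is n − rank(A − λI), which equals the number of Jordan blocks for λ):
  λ = 1: algebraic multiplicity = 3, geometric multiplicity = 1
  λ = 4: algebraic multiplicity = 1, geometric multiplicity = 1

Determining the block sizes for each eigenvalue:
  λ = 1: one block (gm = 1), so the single block has size am = 3 → block sizes [3]
  λ = 4: one block (gm = 1), so the single block has size am = 1 → block sizes [1]

Assembling the blocks gives a Jordan form
J =
  [1, 1, 0, 0]
  [0, 1, 1, 0]
  [0, 0, 1, 0]
  [0, 0, 0, 4]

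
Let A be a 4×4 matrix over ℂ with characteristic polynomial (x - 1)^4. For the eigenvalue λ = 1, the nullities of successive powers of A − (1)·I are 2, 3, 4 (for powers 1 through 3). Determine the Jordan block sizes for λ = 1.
Block sizes for λ = 1: [3, 1]

From the dimensions of kernels of powers, the number of Jordan blocks of size at least j is d_j − d_{j−1} where d_j = dim ker(N^j) (with d_0 = 0). Computing the differences gives [2, 1, 1].
The number of blocks of size exactly k is (#blocks of size ≥ k) − (#blocks of size ≥ k + 1), so the partition is: 1 block(s) of size 1, 1 block(s) of size 3.
In nonincreasing order the block sizes are [3, 1].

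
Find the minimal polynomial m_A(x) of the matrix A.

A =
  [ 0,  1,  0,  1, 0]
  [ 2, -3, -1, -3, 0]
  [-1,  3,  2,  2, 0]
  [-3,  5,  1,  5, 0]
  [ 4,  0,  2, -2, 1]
x^2 - 2*x + 1

The characteristic polynomial is χ_A(x) = (x - 1)^5, so the eigenvalues are known. The minimal polynomial is
  m_A(x) = Π_λ (x − λ)^{k_λ}
where k_λ is the size of the *largest* Jordan block for λ (equivalently, the smallest k with (A − λI)^k v = 0 for every generalised eigenvector v of λ).

  λ = 1: largest Jordan block has size 2, contributing (x − 1)^2

So m_A(x) = (x - 1)^2 = x^2 - 2*x + 1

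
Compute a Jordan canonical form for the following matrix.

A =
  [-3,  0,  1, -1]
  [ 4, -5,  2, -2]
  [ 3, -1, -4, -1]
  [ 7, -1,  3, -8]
J_3(-5) ⊕ J_1(-5)

The characteristic polynomial is
  det(x·I − A) = x^4 + 20*x^3 + 150*x^2 + 500*x + 625 = (x + 5)^4

Eigenvalues and multiplicities (the geometric multiplicity of λ is n − rank(A − λI), which equals the number of Jordan blocks for λ):
  λ = -5: algebraic multiplicity = 4, geometric multiplicity = 2

Determining the block sizes for each eigenvalue:
  λ = -5: with am = 4 and gm = 2, the partition is not yet determined (e.g. several partitions of 4 into 2 parts exist). Let N = A − (-5)·I. Computing rank(N^1) = 2, rank(N^2) = 1, rank(N^3) = 0; the number of blocks of size ≥ j is rank(N^{j−1}) − rank(N^j), giving [2, 1, 1]. So we have 1 block(s) of size 3, 1 block(s) of size 1 → block sizes [3, 1]

Assembling the blocks gives a Jordan form
J =
  [-5,  1,  0,  0]
  [ 0, -5,  1,  0]
  [ 0,  0, -5,  0]
  [ 0,  0,  0, -5]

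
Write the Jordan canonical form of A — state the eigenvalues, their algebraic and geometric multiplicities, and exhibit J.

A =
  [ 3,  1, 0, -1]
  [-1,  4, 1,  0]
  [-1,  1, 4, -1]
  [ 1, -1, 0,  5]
J_3(4) ⊕ J_1(4)

The characteristic polynomial is
  det(x·I − A) = x^4 - 16*x^3 + 96*x^2 - 256*x + 256 = (x - 4)^4

Eigenvalues and multiplicities (the geometric multiplicity of λ is n − rank(A − λI), which equals the number of Jordan blocks for λ):
  λ = 4: algebraic multiplicity = 4, geometric multiplicity = 2

Determining the block sizes for each eigenvalue:
  λ = 4: with am = 4 and gm = 2, the partition is not yet determined (e.g. several partitions of 4 into 2 parts exist). Let N = A − (4)·I. Computing rank(N^1) = 2, rank(N^2) = 1, rank(N^3) = 0; the number of blocks of size ≥ j is rank(N^{j−1}) − rank(N^j), giving [2, 1, 1]. So we have 1 block(s) of size 3, 1 block(s) of size 1 → block sizes [3, 1]

Assembling the blocks gives a Jordan form
J =
  [4, 1, 0, 0]
  [0, 4, 1, 0]
  [0, 0, 4, 0]
  [0, 0, 0, 4]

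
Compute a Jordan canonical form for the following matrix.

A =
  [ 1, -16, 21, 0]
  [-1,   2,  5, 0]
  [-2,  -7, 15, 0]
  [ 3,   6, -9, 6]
J_3(6) ⊕ J_1(6)

The characteristic polynomial is
  det(x·I − A) = x^4 - 24*x^3 + 216*x^2 - 864*x + 1296 = (x - 6)^4

Eigenvalues and multiplicities (the geometric multiplicity of λ is n − rank(A − λI), which equals the number of Jordan blocks for λ):
  λ = 6: algebraic multiplicity = 4, geometric multiplicity = 2

Determining the block sizes for each eigenvalue:
  λ = 6: with am = 4 and gm = 2, the partition is not yet determined (e.g. several partitions of 4 into 2 parts exist). Let N = A − (6)·I. Computing rank(N^1) = 2, rank(N^2) = 1, rank(N^3) = 0; the number of blocks of size ≥ j is rank(N^{j−1}) − rank(N^j), giving [2, 1, 1]. So we have 1 block(s) of size 3, 1 block(s) of size 1 → block sizes [3, 1]

Assembling the blocks gives a Jordan form
J =
  [6, 1, 0, 0]
  [0, 6, 1, 0]
  [0, 0, 6, 0]
  [0, 0, 0, 6]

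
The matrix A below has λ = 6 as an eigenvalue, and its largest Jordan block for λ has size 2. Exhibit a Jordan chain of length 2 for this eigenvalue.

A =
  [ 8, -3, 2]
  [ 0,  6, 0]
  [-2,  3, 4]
A Jordan chain for λ = 6 of length 2:
v_1 = (2, 0, -2)ᵀ
v_2 = (1, 0, 0)ᵀ

Let N = A − (6)·I. We want v_2 with N^2 v_2 = 0 but N^1 v_2 ≠ 0; then v_{j-1} := N · v_j for j = 2, …, 2.

Pick v_2 = (1, 0, 0)ᵀ.
Then v_1 = N · v_2 = (2, 0, -2)ᵀ.

Sanity check: (A − (6)·I) v_1 = (0, 0, 0)ᵀ = 0. ✓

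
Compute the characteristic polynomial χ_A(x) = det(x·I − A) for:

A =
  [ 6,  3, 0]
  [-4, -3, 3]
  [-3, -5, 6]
x^3 - 9*x^2 + 27*x - 27

Expanding det(x·I − A) (e.g. by cofactor expansion or by noting that A is similar to its Jordan form J, which has the same characteristic polynomial as A) gives
  χ_A(x) = x^3 - 9*x^2 + 27*x - 27
which factors as (x - 3)^3. The eigenvalues (with algebraic multiplicities) are λ = 3 with multiplicity 3.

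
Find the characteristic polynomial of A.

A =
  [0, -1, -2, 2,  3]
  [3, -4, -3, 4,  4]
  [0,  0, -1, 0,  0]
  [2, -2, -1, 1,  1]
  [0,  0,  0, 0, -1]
x^5 + 5*x^4 + 10*x^3 + 10*x^2 + 5*x + 1

Expanding det(x·I − A) (e.g. by cofactor expansion or by noting that A is similar to its Jordan form J, which has the same characteristic polynomial as A) gives
  χ_A(x) = x^5 + 5*x^4 + 10*x^3 + 10*x^2 + 5*x + 1
which factors as (x + 1)^5. The eigenvalues (with algebraic multiplicities) are λ = -1 with multiplicity 5.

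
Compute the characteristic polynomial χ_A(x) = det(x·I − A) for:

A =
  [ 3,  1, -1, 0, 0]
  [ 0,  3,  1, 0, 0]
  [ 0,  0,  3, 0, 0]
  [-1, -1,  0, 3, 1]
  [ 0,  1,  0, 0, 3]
x^5 - 15*x^4 + 90*x^3 - 270*x^2 + 405*x - 243

Expanding det(x·I − A) (e.g. by cofactor expansion or by noting that A is similar to its Jordan form J, which has the same characteristic polynomial as A) gives
  χ_A(x) = x^5 - 15*x^4 + 90*x^3 - 270*x^2 + 405*x - 243
which factors as (x - 3)^5. The eigenvalues (with algebraic multiplicities) are λ = 3 with multiplicity 5.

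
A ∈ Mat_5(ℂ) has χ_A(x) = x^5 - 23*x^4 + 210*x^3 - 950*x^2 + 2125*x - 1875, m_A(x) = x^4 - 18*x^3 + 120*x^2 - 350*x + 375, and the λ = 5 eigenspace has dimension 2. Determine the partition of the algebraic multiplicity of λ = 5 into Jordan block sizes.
Block sizes for λ = 5: [3, 1]

Step 1 — from the characteristic polynomial, algebraic multiplicity of λ = 5 is 4. From dim ker(A − (5)·I) = 2, there are exactly 2 Jordan blocks for λ = 5.
Step 2 — from the minimal polynomial, the factor (x − 5)^3 tells us the largest block for λ = 5 has size 3.
Step 3 — with total size 4, 2 blocks, and largest block 3, the block sizes (in nonincreasing order) are [3, 1].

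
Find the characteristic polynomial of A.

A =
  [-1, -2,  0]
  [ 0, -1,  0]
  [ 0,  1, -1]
x^3 + 3*x^2 + 3*x + 1

Expanding det(x·I − A) (e.g. by cofactor expansion or by noting that A is similar to its Jordan form J, which has the same characteristic polynomial as A) gives
  χ_A(x) = x^3 + 3*x^2 + 3*x + 1
which factors as (x + 1)^3. The eigenvalues (with algebraic multiplicities) are λ = -1 with multiplicity 3.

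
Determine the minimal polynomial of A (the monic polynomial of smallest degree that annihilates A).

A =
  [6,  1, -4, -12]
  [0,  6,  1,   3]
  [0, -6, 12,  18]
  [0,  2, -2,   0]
x^3 - 18*x^2 + 108*x - 216

The characteristic polynomial is χ_A(x) = (x - 6)^4, so the eigenvalues are known. The minimal polynomial is
  m_A(x) = Π_λ (x − λ)^{k_λ}
where k_λ is the size of the *largest* Jordan block for λ (equivalently, the smallest k with (A − λI)^k v = 0 for every generalised eigenvector v of λ).

  λ = 6: largest Jordan block has size 3, contributing (x − 6)^3

So m_A(x) = (x - 6)^3 = x^3 - 18*x^2 + 108*x - 216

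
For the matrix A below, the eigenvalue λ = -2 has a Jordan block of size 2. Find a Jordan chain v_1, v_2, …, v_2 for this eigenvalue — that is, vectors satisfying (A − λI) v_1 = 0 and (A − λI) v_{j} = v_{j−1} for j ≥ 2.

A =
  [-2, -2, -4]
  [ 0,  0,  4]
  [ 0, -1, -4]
A Jordan chain for λ = -2 of length 2:
v_1 = (-2, 2, -1)ᵀ
v_2 = (0, 1, 0)ᵀ

Let N = A − (-2)·I. We want v_2 with N^2 v_2 = 0 but N^1 v_2 ≠ 0; then v_{j-1} := N · v_j for j = 2, …, 2.

Pick v_2 = (0, 1, 0)ᵀ.
Then v_1 = N · v_2 = (-2, 2, -1)ᵀ.

Sanity check: (A − (-2)·I) v_1 = (0, 0, 0)ᵀ = 0. ✓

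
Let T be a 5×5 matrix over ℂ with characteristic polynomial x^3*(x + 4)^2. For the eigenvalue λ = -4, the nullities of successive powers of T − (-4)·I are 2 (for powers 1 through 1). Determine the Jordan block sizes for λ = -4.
Block sizes for λ = -4: [1, 1]

From the dimensions of kernels of powers, the number of Jordan blocks of size at least j is d_j − d_{j−1} where d_j = dim ker(N^j) (with d_0 = 0). Computing the differences gives [2].
The number of blocks of size exactly k is (#blocks of size ≥ k) − (#blocks of size ≥ k + 1), so the partition is: 2 block(s) of size 1.
In nonincreasing order the block sizes are [1, 1].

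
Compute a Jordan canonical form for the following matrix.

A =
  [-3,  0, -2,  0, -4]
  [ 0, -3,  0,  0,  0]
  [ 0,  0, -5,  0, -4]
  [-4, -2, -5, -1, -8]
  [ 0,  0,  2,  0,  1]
J_1(-3) ⊕ J_1(-3) ⊕ J_1(-3) ⊕ J_2(-1)

The characteristic polynomial is
  det(x·I − A) = x^5 + 11*x^4 + 46*x^3 + 90*x^2 + 81*x + 27 = (x + 1)^2*(x + 3)^3

Eigenvalues and multiplicities (the geometric multiplicity of λ is n − rank(A − λI), which equals the number of Jordan blocks for λ):
  λ = -3: algebraic multiplicity = 3, geometric multiplicity = 3
  λ = -1: algebraic multiplicity = 2, geometric multiplicity = 1

Determining the block sizes for each eigenvalue:
  λ = -3: gm = am = 3, so every block has size 1 → block sizes [1, 1, 1]
  λ = -1: one block (gm = 1), so the single block has size am = 2 → block sizes [2]

Assembling the blocks gives a Jordan form
J =
  [-3,  0,  0,  0,  0]
  [ 0, -3,  0,  0,  0]
  [ 0,  0, -3,  0,  0]
  [ 0,  0,  0, -1,  1]
  [ 0,  0,  0,  0, -1]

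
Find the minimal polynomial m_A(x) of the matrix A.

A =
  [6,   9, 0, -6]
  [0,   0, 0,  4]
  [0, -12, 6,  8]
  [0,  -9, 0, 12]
x^2 - 12*x + 36

The characteristic polynomial is χ_A(x) = (x - 6)^4, so the eigenvalues are known. The minimal polynomial is
  m_A(x) = Π_λ (x − λ)^{k_λ}
where k_λ is the size of the *largest* Jordan block for λ (equivalently, the smallest k with (A − λI)^k v = 0 for every generalised eigenvector v of λ).

  λ = 6: largest Jordan block has size 2, contributing (x − 6)^2

So m_A(x) = (x - 6)^2 = x^2 - 12*x + 36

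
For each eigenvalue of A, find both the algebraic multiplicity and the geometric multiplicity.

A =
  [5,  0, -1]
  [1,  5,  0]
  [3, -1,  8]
λ = 6: alg = 3, geom = 1

Step 1 — factor the characteristic polynomial to read off the algebraic multiplicities:
  χ_A(x) = (x - 6)^3

Step 2 — compute geometric multiplicities via the rank-nullity identity g(λ) = n − rank(A − λI):
  rank(A − (6)·I) = 2, so dim ker(A − (6)·I) = n − 2 = 1

Summary:
  λ = 6: algebraic multiplicity = 3, geometric multiplicity = 1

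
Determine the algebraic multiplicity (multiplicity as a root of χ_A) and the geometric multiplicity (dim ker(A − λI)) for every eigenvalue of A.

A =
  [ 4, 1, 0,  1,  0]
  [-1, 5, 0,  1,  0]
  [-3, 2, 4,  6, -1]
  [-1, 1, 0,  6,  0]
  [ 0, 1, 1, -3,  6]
λ = 5: alg = 5, geom = 2

Step 1 — factor the characteristic polynomial to read off the algebraic multiplicities:
  χ_A(x) = (x - 5)^5

Step 2 — compute geometric multiplicities via the rank-nullity identity g(λ) = n − rank(A − λI):
  rank(A − (5)·I) = 3, so dim ker(A − (5)·I) = n − 3 = 2

Summary:
  λ = 5: algebraic multiplicity = 5, geometric multiplicity = 2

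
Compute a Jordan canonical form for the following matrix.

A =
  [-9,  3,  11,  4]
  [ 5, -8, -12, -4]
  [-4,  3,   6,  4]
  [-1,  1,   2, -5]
J_3(-5) ⊕ J_1(-1)

The characteristic polynomial is
  det(x·I − A) = x^4 + 16*x^3 + 90*x^2 + 200*x + 125 = (x + 1)*(x + 5)^3

Eigenvalues and multiplicities (the geometric multiplicity of λ is n − rank(A − λI), which equals the number of Jordan blocks for λ):
  λ = -5: algebraic multiplicity = 3, geometric multiplicity = 1
  λ = -1: algebraic multiplicity = 1, geometric multiplicity = 1

Determining the block sizes for each eigenvalue:
  λ = -5: one block (gm = 1), so the single block has size am = 3 → block sizes [3]
  λ = -1: one block (gm = 1), so the single block has size am = 1 → block sizes [1]

Assembling the blocks gives a Jordan form
J =
  [-5,  1,  0,  0]
  [ 0, -5,  1,  0]
  [ 0,  0, -5,  0]
  [ 0,  0,  0, -1]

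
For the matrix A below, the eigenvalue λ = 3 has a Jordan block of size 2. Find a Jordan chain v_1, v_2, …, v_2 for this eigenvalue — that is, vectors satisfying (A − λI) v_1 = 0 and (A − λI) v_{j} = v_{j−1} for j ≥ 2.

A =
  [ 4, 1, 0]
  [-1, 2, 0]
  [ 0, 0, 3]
A Jordan chain for λ = 3 of length 2:
v_1 = (1, -1, 0)ᵀ
v_2 = (1, 0, 0)ᵀ

Let N = A − (3)·I. We want v_2 with N^2 v_2 = 0 but N^1 v_2 ≠ 0; then v_{j-1} := N · v_j for j = 2, …, 2.

Pick v_2 = (1, 0, 0)ᵀ.
Then v_1 = N · v_2 = (1, -1, 0)ᵀ.

Sanity check: (A − (3)·I) v_1 = (0, 0, 0)ᵀ = 0. ✓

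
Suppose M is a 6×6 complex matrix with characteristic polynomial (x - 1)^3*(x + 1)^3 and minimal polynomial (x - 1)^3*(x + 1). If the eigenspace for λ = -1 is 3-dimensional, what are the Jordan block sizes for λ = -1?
Block sizes for λ = -1: [1, 1, 1]

Step 1 — from the characteristic polynomial, algebraic multiplicity of λ = -1 is 3. From dim ker(M − (-1)·I) = 3, there are exactly 3 Jordan blocks for λ = -1.
Step 2 — from the minimal polynomial, the factor (x + 1) tells us the largest block for λ = -1 has size 1.
Step 3 — with total size 3, 3 blocks, and largest block 1, the block sizes (in nonincreasing order) are [1, 1, 1].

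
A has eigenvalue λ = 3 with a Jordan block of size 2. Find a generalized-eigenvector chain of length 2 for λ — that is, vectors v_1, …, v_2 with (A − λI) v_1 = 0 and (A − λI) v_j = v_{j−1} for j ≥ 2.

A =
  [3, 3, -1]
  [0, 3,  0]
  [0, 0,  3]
A Jordan chain for λ = 3 of length 2:
v_1 = (3, 0, 0)ᵀ
v_2 = (0, 1, 0)ᵀ

Let N = A − (3)·I. We want v_2 with N^2 v_2 = 0 but N^1 v_2 ≠ 0; then v_{j-1} := N · v_j for j = 2, …, 2.

Pick v_2 = (0, 1, 0)ᵀ.
Then v_1 = N · v_2 = (3, 0, 0)ᵀ.

Sanity check: (A − (3)·I) v_1 = (0, 0, 0)ᵀ = 0. ✓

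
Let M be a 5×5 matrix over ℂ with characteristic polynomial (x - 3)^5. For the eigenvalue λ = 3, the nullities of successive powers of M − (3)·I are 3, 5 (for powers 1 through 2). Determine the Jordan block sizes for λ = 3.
Block sizes for λ = 3: [2, 2, 1]

From the dimensions of kernels of powers, the number of Jordan blocks of size at least j is d_j − d_{j−1} where d_j = dim ker(N^j) (with d_0 = 0). Computing the differences gives [3, 2].
The number of blocks of size exactly k is (#blocks of size ≥ k) − (#blocks of size ≥ k + 1), so the partition is: 1 block(s) of size 1, 2 block(s) of size 2.
In nonincreasing order the block sizes are [2, 2, 1].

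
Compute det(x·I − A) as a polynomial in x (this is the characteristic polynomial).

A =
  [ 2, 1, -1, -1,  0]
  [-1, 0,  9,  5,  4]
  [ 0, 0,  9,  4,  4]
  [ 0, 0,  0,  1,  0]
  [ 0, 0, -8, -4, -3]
x^5 - 9*x^4 + 26*x^3 - 34*x^2 + 21*x - 5

Expanding det(x·I − A) (e.g. by cofactor expansion or by noting that A is similar to its Jordan form J, which has the same characteristic polynomial as A) gives
  χ_A(x) = x^5 - 9*x^4 + 26*x^3 - 34*x^2 + 21*x - 5
which factors as (x - 5)*(x - 1)^4. The eigenvalues (with algebraic multiplicities) are λ = 1 with multiplicity 4, λ = 5 with multiplicity 1.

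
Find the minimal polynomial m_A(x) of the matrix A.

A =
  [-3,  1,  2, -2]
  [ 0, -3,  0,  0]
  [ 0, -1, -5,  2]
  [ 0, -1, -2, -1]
x^2 + 6*x + 9

The characteristic polynomial is χ_A(x) = (x + 3)^4, so the eigenvalues are known. The minimal polynomial is
  m_A(x) = Π_λ (x − λ)^{k_λ}
where k_λ is the size of the *largest* Jordan block for λ (equivalently, the smallest k with (A − λI)^k v = 0 for every generalised eigenvector v of λ).

  λ = -3: largest Jordan block has size 2, contributing (x + 3)^2

So m_A(x) = (x + 3)^2 = x^2 + 6*x + 9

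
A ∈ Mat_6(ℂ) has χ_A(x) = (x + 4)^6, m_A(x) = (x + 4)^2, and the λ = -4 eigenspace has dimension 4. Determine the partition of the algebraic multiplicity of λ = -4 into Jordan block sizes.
Block sizes for λ = -4: [2, 2, 1, 1]

Step 1 — from the characteristic polynomial, algebraic multiplicity of λ = -4 is 6. From dim ker(A − (-4)·I) = 4, there are exactly 4 Jordan blocks for λ = -4.
Step 2 — from the minimal polynomial, the factor (x + 4)^2 tells us the largest block for λ = -4 has size 2.
Step 3 — with total size 6, 4 blocks, and largest block 2, the block sizes (in nonincreasing order) are [2, 2, 1, 1].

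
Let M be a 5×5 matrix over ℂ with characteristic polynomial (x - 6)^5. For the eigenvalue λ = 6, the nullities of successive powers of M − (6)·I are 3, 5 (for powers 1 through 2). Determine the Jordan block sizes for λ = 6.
Block sizes for λ = 6: [2, 2, 1]

From the dimensions of kernels of powers, the number of Jordan blocks of size at least j is d_j − d_{j−1} where d_j = dim ker(N^j) (with d_0 = 0). Computing the differences gives [3, 2].
The number of blocks of size exactly k is (#blocks of size ≥ k) − (#blocks of size ≥ k + 1), so the partition is: 1 block(s) of size 1, 2 block(s) of size 2.
In nonincreasing order the block sizes are [2, 2, 1].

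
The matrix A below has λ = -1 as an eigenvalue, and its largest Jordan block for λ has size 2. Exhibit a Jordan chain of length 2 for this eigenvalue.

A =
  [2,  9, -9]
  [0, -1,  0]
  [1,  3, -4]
A Jordan chain for λ = -1 of length 2:
v_1 = (3, 0, 1)ᵀ
v_2 = (1, 0, 0)ᵀ

Let N = A − (-1)·I. We want v_2 with N^2 v_2 = 0 but N^1 v_2 ≠ 0; then v_{j-1} := N · v_j for j = 2, …, 2.

Pick v_2 = (1, 0, 0)ᵀ.
Then v_1 = N · v_2 = (3, 0, 1)ᵀ.

Sanity check: (A − (-1)·I) v_1 = (0, 0, 0)ᵀ = 0. ✓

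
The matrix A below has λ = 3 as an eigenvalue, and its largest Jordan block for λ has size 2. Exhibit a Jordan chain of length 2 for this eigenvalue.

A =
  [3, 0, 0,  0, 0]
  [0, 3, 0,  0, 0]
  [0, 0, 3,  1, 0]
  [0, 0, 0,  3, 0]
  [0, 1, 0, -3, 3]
A Jordan chain for λ = 3 of length 2:
v_1 = (0, 0, 0, 0, 1)ᵀ
v_2 = (0, 1, 0, 0, 0)ᵀ

Let N = A − (3)·I. We want v_2 with N^2 v_2 = 0 but N^1 v_2 ≠ 0; then v_{j-1} := N · v_j for j = 2, …, 2.

Pick v_2 = (0, 1, 0, 0, 0)ᵀ.
Then v_1 = N · v_2 = (0, 0, 0, 0, 1)ᵀ.

Sanity check: (A − (3)·I) v_1 = (0, 0, 0, 0, 0)ᵀ = 0. ✓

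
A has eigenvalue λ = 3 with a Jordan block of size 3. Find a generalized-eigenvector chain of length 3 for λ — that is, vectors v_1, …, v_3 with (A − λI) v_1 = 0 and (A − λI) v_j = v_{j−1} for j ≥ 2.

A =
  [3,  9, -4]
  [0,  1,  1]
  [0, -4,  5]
A Jordan chain for λ = 3 of length 3:
v_1 = (-2, 0, 0)ᵀ
v_2 = (9, -2, -4)ᵀ
v_3 = (0, 1, 0)ᵀ

Let N = A − (3)·I. We want v_3 with N^3 v_3 = 0 but N^2 v_3 ≠ 0; then v_{j-1} := N · v_j for j = 3, …, 2.

Pick v_3 = (0, 1, 0)ᵀ.
Then v_2 = N · v_3 = (9, -2, -4)ᵀ.
Then v_1 = N · v_2 = (-2, 0, 0)ᵀ.

Sanity check: (A − (3)·I) v_1 = (0, 0, 0)ᵀ = 0. ✓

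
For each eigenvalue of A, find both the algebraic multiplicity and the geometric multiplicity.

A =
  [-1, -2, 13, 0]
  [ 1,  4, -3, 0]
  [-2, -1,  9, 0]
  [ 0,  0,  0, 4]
λ = 4: alg = 4, geom = 2

Step 1 — factor the characteristic polynomial to read off the algebraic multiplicities:
  χ_A(x) = (x - 4)^4

Step 2 — compute geometric multiplicities via the rank-nullity identity g(λ) = n − rank(A − λI):
  rank(A − (4)·I) = 2, so dim ker(A − (4)·I) = n − 2 = 2

Summary:
  λ = 4: algebraic multiplicity = 4, geometric multiplicity = 2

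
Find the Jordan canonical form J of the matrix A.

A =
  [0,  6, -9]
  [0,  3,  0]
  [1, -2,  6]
J_2(3) ⊕ J_1(3)

The characteristic polynomial is
  det(x·I − A) = x^3 - 9*x^2 + 27*x - 27 = (x - 3)^3

Eigenvalues and multiplicities (the geometric multiplicity of λ is n − rank(A − λI), which equals the number of Jordan blocks for λ):
  λ = 3: algebraic multiplicity = 3, geometric multiplicity = 2

Determining the block sizes for each eigenvalue:
  λ = 3: 2 blocks summing to 3 forces exactly one block of size 2 and the rest size 1 → block sizes [2, 1]

Assembling the blocks gives a Jordan form
J =
  [3, 1, 0]
  [0, 3, 0]
  [0, 0, 3]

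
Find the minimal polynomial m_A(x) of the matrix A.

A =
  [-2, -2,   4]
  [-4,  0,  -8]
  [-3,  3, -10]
x^2 + 8*x + 16

The characteristic polynomial is χ_A(x) = (x + 4)^3, so the eigenvalues are known. The minimal polynomial is
  m_A(x) = Π_λ (x − λ)^{k_λ}
where k_λ is the size of the *largest* Jordan block for λ (equivalently, the smallest k with (A − λI)^k v = 0 for every generalised eigenvector v of λ).

  λ = -4: largest Jordan block has size 2, contributing (x + 4)^2

So m_A(x) = (x + 4)^2 = x^2 + 8*x + 16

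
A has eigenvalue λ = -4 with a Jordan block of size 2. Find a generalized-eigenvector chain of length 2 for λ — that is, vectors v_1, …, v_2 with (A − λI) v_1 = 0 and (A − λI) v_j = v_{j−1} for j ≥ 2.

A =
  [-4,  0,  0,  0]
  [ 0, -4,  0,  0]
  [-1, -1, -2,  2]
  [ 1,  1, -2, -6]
A Jordan chain for λ = -4 of length 2:
v_1 = (0, 0, -1, 1)ᵀ
v_2 = (1, 0, 0, 0)ᵀ

Let N = A − (-4)·I. We want v_2 with N^2 v_2 = 0 but N^1 v_2 ≠ 0; then v_{j-1} := N · v_j for j = 2, …, 2.

Pick v_2 = (1, 0, 0, 0)ᵀ.
Then v_1 = N · v_2 = (0, 0, -1, 1)ᵀ.

Sanity check: (A − (-4)·I) v_1 = (0, 0, 0, 0)ᵀ = 0. ✓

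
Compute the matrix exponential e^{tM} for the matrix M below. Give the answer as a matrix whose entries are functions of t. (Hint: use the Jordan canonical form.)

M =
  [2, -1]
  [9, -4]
e^{tM} =
  [3*t*exp(-t) + exp(-t), -t*exp(-t)]
  [9*t*exp(-t), -3*t*exp(-t) + exp(-t)]

Strategy: write M = P · J · P⁻¹ where J is a Jordan canonical form, so e^{tM} = P · e^{tJ} · P⁻¹, and e^{tJ} can be computed block-by-block.

M has Jordan form
J =
  [-1,  1]
  [ 0, -1]
(up to reordering of blocks).

Per-block formulas:
  For a 2×2 Jordan block J_2(-1): exp(t · J_2(-1)) = e^(-1t)·(I + t·N), where N is the 2×2 nilpotent shift.

After assembling e^{tJ} and conjugating by P, we get:

e^{tM} =
  [3*t*exp(-t) + exp(-t), -t*exp(-t)]
  [9*t*exp(-t), -3*t*exp(-t) + exp(-t)]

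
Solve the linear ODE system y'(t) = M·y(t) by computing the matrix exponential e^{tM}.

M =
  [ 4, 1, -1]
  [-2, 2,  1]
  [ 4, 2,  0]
e^{tM} =
  [-t^2*exp(2*t) + 2*t*exp(2*t) + exp(2*t), t*exp(2*t), t^2*exp(2*t)/2 - t*exp(2*t)]
  [-2*t*exp(2*t), exp(2*t), t*exp(2*t)]
  [-2*t^2*exp(2*t) + 4*t*exp(2*t), 2*t*exp(2*t), t^2*exp(2*t) - 2*t*exp(2*t) + exp(2*t)]

Strategy: write M = P · J · P⁻¹ where J is a Jordan canonical form, so e^{tM} = P · e^{tJ} · P⁻¹, and e^{tJ} can be computed block-by-block.

M has Jordan form
J =
  [2, 1, 0]
  [0, 2, 1]
  [0, 0, 2]
(up to reordering of blocks).

Per-block formulas:
  For a 3×3 Jordan block J_3(2): exp(t · J_3(2)) = e^(2t)·(I + t·N + (t^2/2)·N^2), where N is the 3×3 nilpotent shift.

After assembling e^{tJ} and conjugating by P, we get:

e^{tM} =
  [-t^2*exp(2*t) + 2*t*exp(2*t) + exp(2*t), t*exp(2*t), t^2*exp(2*t)/2 - t*exp(2*t)]
  [-2*t*exp(2*t), exp(2*t), t*exp(2*t)]
  [-2*t^2*exp(2*t) + 4*t*exp(2*t), 2*t*exp(2*t), t^2*exp(2*t) - 2*t*exp(2*t) + exp(2*t)]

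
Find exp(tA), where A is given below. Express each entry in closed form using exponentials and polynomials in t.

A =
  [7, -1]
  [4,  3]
e^{tA} =
  [2*t*exp(5*t) + exp(5*t), -t*exp(5*t)]
  [4*t*exp(5*t), -2*t*exp(5*t) + exp(5*t)]

Strategy: write A = P · J · P⁻¹ where J is a Jordan canonical form, so e^{tA} = P · e^{tJ} · P⁻¹, and e^{tJ} can be computed block-by-block.

A has Jordan form
J =
  [5, 1]
  [0, 5]
(up to reordering of blocks).

Per-block formulas:
  For a 2×2 Jordan block J_2(5): exp(t · J_2(5)) = e^(5t)·(I + t·N), where N is the 2×2 nilpotent shift.

After assembling e^{tJ} and conjugating by P, we get:

e^{tA} =
  [2*t*exp(5*t) + exp(5*t), -t*exp(5*t)]
  [4*t*exp(5*t), -2*t*exp(5*t) + exp(5*t)]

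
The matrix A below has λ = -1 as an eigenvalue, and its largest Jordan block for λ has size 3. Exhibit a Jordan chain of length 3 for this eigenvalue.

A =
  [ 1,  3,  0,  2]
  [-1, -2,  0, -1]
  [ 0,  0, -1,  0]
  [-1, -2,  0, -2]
A Jordan chain for λ = -1 of length 3:
v_1 = (-1, 0, 0, 1)ᵀ
v_2 = (2, -1, 0, -1)ᵀ
v_3 = (1, 0, 0, 0)ᵀ

Let N = A − (-1)·I. We want v_3 with N^3 v_3 = 0 but N^2 v_3 ≠ 0; then v_{j-1} := N · v_j for j = 3, …, 2.

Pick v_3 = (1, 0, 0, 0)ᵀ.
Then v_2 = N · v_3 = (2, -1, 0, -1)ᵀ.
Then v_1 = N · v_2 = (-1, 0, 0, 1)ᵀ.

Sanity check: (A − (-1)·I) v_1 = (0, 0, 0, 0)ᵀ = 0. ✓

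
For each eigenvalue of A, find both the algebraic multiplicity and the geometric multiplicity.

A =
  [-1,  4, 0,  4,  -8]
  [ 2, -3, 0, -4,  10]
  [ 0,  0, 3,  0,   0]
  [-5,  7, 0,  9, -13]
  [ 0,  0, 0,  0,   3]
λ = 1: alg = 2, geom = 1; λ = 3: alg = 3, geom = 3

Step 1 — factor the characteristic polynomial to read off the algebraic multiplicities:
  χ_A(x) = (x - 3)^3*(x - 1)^2

Step 2 — compute geometric multiplicities via the rank-nullity identity g(λ) = n − rank(A − λI):
  rank(A − (1)·I) = 4, so dim ker(A − (1)·I) = n − 4 = 1
  rank(A − (3)·I) = 2, so dim ker(A − (3)·I) = n − 2 = 3

Summary:
  λ = 1: algebraic multiplicity = 2, geometric multiplicity = 1
  λ = 3: algebraic multiplicity = 3, geometric multiplicity = 3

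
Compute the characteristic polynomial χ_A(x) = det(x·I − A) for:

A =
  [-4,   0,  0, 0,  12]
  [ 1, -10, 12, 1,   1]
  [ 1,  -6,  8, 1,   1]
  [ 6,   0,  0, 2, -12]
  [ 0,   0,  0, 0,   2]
x^5 + 2*x^4 - 20*x^3 - 8*x^2 + 128*x - 128

Expanding det(x·I − A) (e.g. by cofactor expansion or by noting that A is similar to its Jordan form J, which has the same characteristic polynomial as A) gives
  χ_A(x) = x^5 + 2*x^4 - 20*x^3 - 8*x^2 + 128*x - 128
which factors as (x - 2)^3*(x + 4)^2. The eigenvalues (with algebraic multiplicities) are λ = -4 with multiplicity 2, λ = 2 with multiplicity 3.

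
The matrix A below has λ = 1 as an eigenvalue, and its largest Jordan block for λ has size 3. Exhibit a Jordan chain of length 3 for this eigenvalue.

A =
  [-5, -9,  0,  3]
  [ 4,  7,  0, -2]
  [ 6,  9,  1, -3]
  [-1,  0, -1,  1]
A Jordan chain for λ = 1 of length 3:
v_1 = (-3, 2, 3, 0)ᵀ
v_2 = (-6, 4, 6, -1)ᵀ
v_3 = (1, 0, 0, 0)ᵀ

Let N = A − (1)·I. We want v_3 with N^3 v_3 = 0 but N^2 v_3 ≠ 0; then v_{j-1} := N · v_j for j = 3, …, 2.

Pick v_3 = (1, 0, 0, 0)ᵀ.
Then v_2 = N · v_3 = (-6, 4, 6, -1)ᵀ.
Then v_1 = N · v_2 = (-3, 2, 3, 0)ᵀ.

Sanity check: (A − (1)·I) v_1 = (0, 0, 0, 0)ᵀ = 0. ✓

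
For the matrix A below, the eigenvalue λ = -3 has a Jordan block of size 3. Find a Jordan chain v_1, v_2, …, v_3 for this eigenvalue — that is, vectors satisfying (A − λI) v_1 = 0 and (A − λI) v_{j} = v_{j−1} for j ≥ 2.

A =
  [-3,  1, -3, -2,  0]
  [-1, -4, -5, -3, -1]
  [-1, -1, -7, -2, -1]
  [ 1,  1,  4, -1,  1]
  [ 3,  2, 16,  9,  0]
A Jordan chain for λ = -3 of length 3:
v_1 = (-1, 0, 0, 0, 1)ᵀ
v_2 = (-3, -5, -4, 4, 16)ᵀ
v_3 = (0, 0, 1, 0, 0)ᵀ

Let N = A − (-3)·I. We want v_3 with N^3 v_3 = 0 but N^2 v_3 ≠ 0; then v_{j-1} := N · v_j for j = 3, …, 2.

Pick v_3 = (0, 0, 1, 0, 0)ᵀ.
Then v_2 = N · v_3 = (-3, -5, -4, 4, 16)ᵀ.
Then v_1 = N · v_2 = (-1, 0, 0, 0, 1)ᵀ.

Sanity check: (A − (-3)·I) v_1 = (0, 0, 0, 0, 0)ᵀ = 0. ✓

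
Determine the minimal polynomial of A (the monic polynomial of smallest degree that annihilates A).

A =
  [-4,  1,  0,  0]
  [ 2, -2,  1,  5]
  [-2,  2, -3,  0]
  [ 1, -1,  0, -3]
x^3 + 9*x^2 + 27*x + 27

The characteristic polynomial is χ_A(x) = (x + 3)^4, so the eigenvalues are known. The minimal polynomial is
  m_A(x) = Π_λ (x − λ)^{k_λ}
where k_λ is the size of the *largest* Jordan block for λ (equivalently, the smallest k with (A − λI)^k v = 0 for every generalised eigenvector v of λ).

  λ = -3: largest Jordan block has size 3, contributing (x + 3)^3

So m_A(x) = (x + 3)^3 = x^3 + 9*x^2 + 27*x + 27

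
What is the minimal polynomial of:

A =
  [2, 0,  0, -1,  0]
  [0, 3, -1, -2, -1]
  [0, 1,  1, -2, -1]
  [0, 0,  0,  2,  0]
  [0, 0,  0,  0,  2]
x^2 - 4*x + 4

The characteristic polynomial is χ_A(x) = (x - 2)^5, so the eigenvalues are known. The minimal polynomial is
  m_A(x) = Π_λ (x − λ)^{k_λ}
where k_λ is the size of the *largest* Jordan block for λ (equivalently, the smallest k with (A − λI)^k v = 0 for every generalised eigenvector v of λ).

  λ = 2: largest Jordan block has size 2, contributing (x − 2)^2

So m_A(x) = (x - 2)^2 = x^2 - 4*x + 4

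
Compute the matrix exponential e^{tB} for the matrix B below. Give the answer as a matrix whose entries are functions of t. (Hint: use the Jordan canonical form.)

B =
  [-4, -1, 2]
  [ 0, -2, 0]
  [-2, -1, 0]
e^{tB} =
  [-2*t*exp(-2*t) + exp(-2*t), -t*exp(-2*t), 2*t*exp(-2*t)]
  [0, exp(-2*t), 0]
  [-2*t*exp(-2*t), -t*exp(-2*t), 2*t*exp(-2*t) + exp(-2*t)]

Strategy: write B = P · J · P⁻¹ where J is a Jordan canonical form, so e^{tB} = P · e^{tJ} · P⁻¹, and e^{tJ} can be computed block-by-block.

B has Jordan form
J =
  [-2,  1,  0]
  [ 0, -2,  0]
  [ 0,  0, -2]
(up to reordering of blocks).

Per-block formulas:
  For a 1×1 block at λ = -2: exp(t · [-2]) = [e^(-2t)].
  For a 2×2 Jordan block J_2(-2): exp(t · J_2(-2)) = e^(-2t)·(I + t·N), where N is the 2×2 nilpotent shift.

After assembling e^{tJ} and conjugating by P, we get:

e^{tB} =
  [-2*t*exp(-2*t) + exp(-2*t), -t*exp(-2*t), 2*t*exp(-2*t)]
  [0, exp(-2*t), 0]
  [-2*t*exp(-2*t), -t*exp(-2*t), 2*t*exp(-2*t) + exp(-2*t)]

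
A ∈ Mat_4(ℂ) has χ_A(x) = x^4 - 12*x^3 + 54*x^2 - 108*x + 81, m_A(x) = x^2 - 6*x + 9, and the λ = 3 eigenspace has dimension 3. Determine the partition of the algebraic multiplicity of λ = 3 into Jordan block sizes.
Block sizes for λ = 3: [2, 1, 1]

Step 1 — from the characteristic polynomial, algebraic multiplicity of λ = 3 is 4. From dim ker(A − (3)·I) = 3, there are exactly 3 Jordan blocks for λ = 3.
Step 2 — from the minimal polynomial, the factor (x − 3)^2 tells us the largest block for λ = 3 has size 2.
Step 3 — with total size 4, 3 blocks, and largest block 2, the block sizes (in nonincreasing order) are [2, 1, 1].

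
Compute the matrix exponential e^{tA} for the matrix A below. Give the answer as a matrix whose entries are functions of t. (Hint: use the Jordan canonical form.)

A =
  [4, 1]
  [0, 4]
e^{tA} =
  [exp(4*t), t*exp(4*t)]
  [0, exp(4*t)]

Strategy: write A = P · J · P⁻¹ where J is a Jordan canonical form, so e^{tA} = P · e^{tJ} · P⁻¹, and e^{tJ} can be computed block-by-block.

A has Jordan form
J =
  [4, 1]
  [0, 4]
(up to reordering of blocks).

Per-block formulas:
  For a 2×2 Jordan block J_2(4): exp(t · J_2(4)) = e^(4t)·(I + t·N), where N is the 2×2 nilpotent shift.

After assembling e^{tJ} and conjugating by P, we get:

e^{tA} =
  [exp(4*t), t*exp(4*t)]
  [0, exp(4*t)]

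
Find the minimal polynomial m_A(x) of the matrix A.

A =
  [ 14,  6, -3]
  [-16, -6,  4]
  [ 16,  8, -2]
x^2 - 4*x + 4

The characteristic polynomial is χ_A(x) = (x - 2)^3, so the eigenvalues are known. The minimal polynomial is
  m_A(x) = Π_λ (x − λ)^{k_λ}
where k_λ is the size of the *largest* Jordan block for λ (equivalently, the smallest k with (A − λI)^k v = 0 for every generalised eigenvector v of λ).

  λ = 2: largest Jordan block has size 2, contributing (x − 2)^2

So m_A(x) = (x - 2)^2 = x^2 - 4*x + 4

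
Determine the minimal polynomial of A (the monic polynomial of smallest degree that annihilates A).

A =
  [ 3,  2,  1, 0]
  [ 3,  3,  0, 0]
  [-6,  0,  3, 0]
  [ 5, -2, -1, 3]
x^3 - 9*x^2 + 27*x - 27

The characteristic polynomial is χ_A(x) = (x - 3)^4, so the eigenvalues are known. The minimal polynomial is
  m_A(x) = Π_λ (x − λ)^{k_λ}
where k_λ is the size of the *largest* Jordan block for λ (equivalently, the smallest k with (A − λI)^k v = 0 for every generalised eigenvector v of λ).

  λ = 3: largest Jordan block has size 3, contributing (x − 3)^3

So m_A(x) = (x - 3)^3 = x^3 - 9*x^2 + 27*x - 27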